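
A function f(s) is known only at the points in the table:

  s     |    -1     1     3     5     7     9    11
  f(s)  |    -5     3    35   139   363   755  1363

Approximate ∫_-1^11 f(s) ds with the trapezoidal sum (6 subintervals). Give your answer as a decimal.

Δs = 2.
T_6 = (2/2)·[(-5) + 2·3 + 2·35 + 2·139 + 2·363 + 2·755 + 1363] = 3948.

3948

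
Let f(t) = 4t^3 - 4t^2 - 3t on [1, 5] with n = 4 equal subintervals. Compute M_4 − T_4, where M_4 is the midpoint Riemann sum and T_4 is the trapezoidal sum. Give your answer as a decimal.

M_4 = 412.
T_4 = 444.
M_4 − T_4 = -32.

-32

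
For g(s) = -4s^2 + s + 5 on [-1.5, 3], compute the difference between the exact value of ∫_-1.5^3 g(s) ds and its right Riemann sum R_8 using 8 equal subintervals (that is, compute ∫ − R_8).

Exact integral: ∫_-1.5^3 g(s) ds = -14.625.
R_8 = -21.90234375.
Error = -14.625 − (-21.90234375) = 7.27734375.

7.27734375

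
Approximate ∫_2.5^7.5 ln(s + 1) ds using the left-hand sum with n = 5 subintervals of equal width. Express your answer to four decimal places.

8.3483

Δs = (7.5 − 2.5)/5 = 1.
Left endpoints: 2.5, 3.5, 4.5, 5.5, 6.5.
f(2.5) ≈ 1.2528, f(3.5) ≈ 1.5041, f(4.5) ≈ 1.7047, f(5.5) ≈ 1.8718, f(6.5) ≈ 2.0149.
Sum = Δs · [f(2.5) + f(3.5) + f(4.5) + f(5.5) + f(6.5)].
Sum ≈ 8.3483.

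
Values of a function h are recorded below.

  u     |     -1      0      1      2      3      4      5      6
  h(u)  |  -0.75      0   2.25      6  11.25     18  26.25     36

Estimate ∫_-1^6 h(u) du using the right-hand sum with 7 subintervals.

99.75

Δu = 1.
Sum = 1·[0 + 2.25 + 6 + 11.25 + 18 + 26.25 + 36] = 99.75.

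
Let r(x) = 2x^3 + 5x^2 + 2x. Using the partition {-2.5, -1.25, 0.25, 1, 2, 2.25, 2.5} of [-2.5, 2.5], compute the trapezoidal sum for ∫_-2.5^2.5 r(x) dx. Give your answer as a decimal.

54.21875

Subinterval widths: 1.25, 1.5, 0.75, 1, 0.25, 0.25.
r(-2.5) = -5, r(-1.25) = 1.40625, r(0.25) = 0.84375, r(1) = 9, r(2) = 40, r(2.25) = 52.59375, r(2.5) = 67.5.
On each subinterval the trapezoid contributes (Δx_i/2)·[r(x_{i-1}) + r(x_i)].
Sum = 54.21875.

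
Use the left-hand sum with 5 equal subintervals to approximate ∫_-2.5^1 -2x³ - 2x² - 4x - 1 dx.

28.525

Δx = (1 − (-2.5))/5 = 0.7.
Left endpoints: -2.5, -1.8, -1.1, -0.4, 0.3.
f(-2.5) = 27.75, f(-1.8) = 11.384, f(-1.1) = 3.642, f(-0.4) = 0.408, f(0.3) = -2.434.
Sum = Δx · [f(-2.5) + f(-1.8) + f(-1.1) + f(-0.4) + f(0.3)].
Sum = 28.525.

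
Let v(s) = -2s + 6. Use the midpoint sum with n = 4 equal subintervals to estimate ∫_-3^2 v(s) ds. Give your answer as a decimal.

Δs = (2 − (-3))/4 = 1.25.
Midpoints: -2.375, -1.125, 0.125, 1.375.
v(-2.375) = 10.75, v(-1.125) = 8.25, v(0.125) = 5.75, v(1.375) = 3.25.
Sum = Δs · [v(-2.375) + v(-1.125) + v(0.125) + v(1.375)].
Sum = 35.

35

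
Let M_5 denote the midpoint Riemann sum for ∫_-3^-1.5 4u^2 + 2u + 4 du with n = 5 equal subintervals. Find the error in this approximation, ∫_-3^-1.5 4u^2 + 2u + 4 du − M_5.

0.045

Exact integral: ∫_-3^-1.5 f(u) du = 30.75.
M_5 = 30.705.
Error = 30.75 − 30.705 = 0.045.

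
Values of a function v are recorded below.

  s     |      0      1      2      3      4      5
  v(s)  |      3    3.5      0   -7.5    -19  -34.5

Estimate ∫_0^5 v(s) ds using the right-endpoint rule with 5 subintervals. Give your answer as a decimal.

-57.5

Δs = 1.
Sum = 1·[3.5 + 0 + (-7.5) + (-19) + (-34.5)] = -57.5.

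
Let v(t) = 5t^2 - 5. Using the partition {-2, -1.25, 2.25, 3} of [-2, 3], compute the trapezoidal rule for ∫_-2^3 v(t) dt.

69.765625

Subinterval widths: 0.75, 3.5, 0.75.
v(-2) = 15, v(-1.25) = 2.8125, v(2.25) = 20.3125, v(3) = 40.
On each subinterval the trapezoid contributes (Δt_i/2)·[v(t_{i-1}) + v(t_i)].
Sum = 69.765625.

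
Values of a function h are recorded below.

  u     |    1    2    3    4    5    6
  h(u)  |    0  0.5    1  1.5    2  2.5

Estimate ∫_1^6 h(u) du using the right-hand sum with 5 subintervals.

Δu = 1.
Sum = 1·[0.5 + 1 + 1.5 + 2 + 2.5] = 7.5.

7.5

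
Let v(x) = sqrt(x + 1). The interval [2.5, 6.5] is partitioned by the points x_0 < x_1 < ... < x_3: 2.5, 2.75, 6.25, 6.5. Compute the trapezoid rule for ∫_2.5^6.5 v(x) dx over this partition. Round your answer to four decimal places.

9.2557

Subinterval widths: 0.25, 3.5, 0.25.
v(2.5) ≈ 1.8708, v(2.75) ≈ 1.9365, v(6.25) ≈ 2.6926, v(6.5) ≈ 2.7386.
On each subinterval the trapezoid contributes (Δx_i/2)·[v(x_{i-1}) + v(x_i)].
Sum ≈ 9.2557.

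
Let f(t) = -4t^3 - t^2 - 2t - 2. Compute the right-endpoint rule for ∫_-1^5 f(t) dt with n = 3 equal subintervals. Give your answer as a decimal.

Δt = (5 − (-1))/3 = 2.
Right endpoints: 1, 3, 5.
f(1) = -9, f(3) = -125, f(5) = -537.
Sum = Δt · [f(1) + f(3) + f(5)].
Sum = -1342.

-1342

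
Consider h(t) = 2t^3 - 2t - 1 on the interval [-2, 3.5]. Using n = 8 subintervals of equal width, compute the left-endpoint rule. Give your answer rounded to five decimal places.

Δt = (3.5 − (-2))/8 = 0.6875.
Left endpoints: -2, -1.3125, -0.625, 0.0625, 0.75, 1.4375, 2.125, 2.8125.
h(-2) = -13, h(-1.3125) = -5933/2048, h(-0.625) = -0.23828125, h(0.0625) = -2303/2048, h(0.75) = -1.65625, h(1.4375) = 4231/2048, h(2.125) = 13.94140625, h(2.8125) = 77557/2048.
Sum = Δt · [h(-2) + h(-1.3125) + h(-0.625) + ...].
Sum ≈ 24.03564.

24.03564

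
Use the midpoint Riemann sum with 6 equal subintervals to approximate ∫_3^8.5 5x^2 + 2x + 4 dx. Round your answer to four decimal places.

Δx = (8.5 − 3)/6 = 11/12.
Midpoints: 83/24, 4.375, 127/24, 149/24, 7.125, 193/24.
f(83/24) = 40733/576, f(4.375) = 108.453125, f(127/24) = 89045/576, f(149/24) = 120461/576, f(7.125) = 272.078125, f(193/24) = 197813/576.
Sum = Δx · [f(83/24) + f(4.375) + f(127/24) + ...].
Sum ≈ 1061.8660.

1061.8660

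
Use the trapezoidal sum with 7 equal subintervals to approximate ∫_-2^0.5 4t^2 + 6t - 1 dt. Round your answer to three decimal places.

Δt = (0.5 − (-2))/7 = 5/14.
f(-2) = 3, f(-23/14) = -3/49, f(-9/7) = -103/49, f(-13/14) = -153/49, f(-4/7) = -153/49, f(-3/14) = -103/49, f(1/7) = -3/49, f(0.5) = 3.
T_7 = (Δt/2)·[f(t_0) + 2f(t_1) + ... + 2f(t_{6}) + f(t_7)].
Sum ≈ -2.704.

-2.704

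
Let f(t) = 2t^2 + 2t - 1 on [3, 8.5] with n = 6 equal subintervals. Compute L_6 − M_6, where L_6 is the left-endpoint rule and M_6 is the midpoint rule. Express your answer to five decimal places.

L_6 ≈ 387.6863426.
M_6 ≈ 448.3964120.
L_6 − M_6 ≈ -60.71007.

-60.71007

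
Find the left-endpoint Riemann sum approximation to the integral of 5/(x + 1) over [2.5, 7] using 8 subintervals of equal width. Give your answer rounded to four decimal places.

Δx = (7 − 2.5)/8 = 0.5625.
Left endpoints: 2.5, 3.0625, 3.625, 4.1875, 4.75, 5.3125, 5.875, 6.4375.
f(2.5) = 10/7, f(3.0625) = 16/13, f(3.625) = 40/37, f(4.1875) = 80/83, f(4.75) = 20/23, f(5.3125) = 80/101, f(5.875) = 8/11, f(6.4375) = 80/119.
Sum = Δx · [f(2.5) + f(3.0625) + f(3.625) + ...].
Sum ≈ 4.3681.

4.3681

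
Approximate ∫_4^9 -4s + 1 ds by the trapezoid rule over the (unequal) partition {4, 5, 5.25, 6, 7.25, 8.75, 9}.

Subinterval widths: 1, 0.25, 0.75, 1.25, 1.5, 0.25.
f(4) = -15, f(5) = -19, f(5.25) = -20, f(6) = -23, f(7.25) = -28, f(8.75) = -34, f(9) = -35.
On each subinterval the trapezoid contributes (Δs_i/2)·[f(s_{i-1}) + f(s_i)].
Sum = -125.

-125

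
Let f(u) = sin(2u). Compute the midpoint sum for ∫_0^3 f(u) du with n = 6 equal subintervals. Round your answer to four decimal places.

0.0208

Δu = (3 − 0)/6 = 0.5.
Midpoints: 0.25, 0.75, 1.25, 1.75, 2.25, 2.75.
f(0.25) ≈ 0.4794, f(0.75) ≈ 0.9975, f(1.25) ≈ 0.5985, f(1.75) ≈ -0.3508, f(2.25) ≈ -0.9775, f(2.75) ≈ -0.7055.
Sum = Δu · [f(0.25) + f(0.75) + f(1.25) + ...].
Sum ≈ 0.0208.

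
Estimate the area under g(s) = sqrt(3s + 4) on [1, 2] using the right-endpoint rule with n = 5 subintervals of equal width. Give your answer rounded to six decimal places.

2.963015

Δs = (2 − 1)/5 = 0.2.
Right endpoints: 1.2, 1.4, 1.6, 1.8, 2.
g(1.2) ≈ 2.756810, g(1.4) ≈ 2.863564, g(1.6) ≈ 2.966479, g(1.8) ≈ 3.065942, g(2) ≈ 3.162278.
Sum = Δs · [g(1.2) + g(1.4) + g(1.6) + g(1.8) + g(2)].
Sum ≈ 2.963015.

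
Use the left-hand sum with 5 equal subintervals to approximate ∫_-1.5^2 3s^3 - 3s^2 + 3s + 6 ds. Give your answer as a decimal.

6.4575

Δs = (2 − (-1.5))/5 = 0.7.
Left endpoints: -1.5, -0.8, -0.1, 0.6, 1.3.
f(-1.5) = -15.375, f(-0.8) = 0.144, f(-0.1) = 5.667, f(0.6) = 7.368, f(1.3) = 11.421.
Sum = Δs · [f(-1.5) + f(-0.8) + f(-0.1) + f(0.6) + f(1.3)].
Sum = 6.4575.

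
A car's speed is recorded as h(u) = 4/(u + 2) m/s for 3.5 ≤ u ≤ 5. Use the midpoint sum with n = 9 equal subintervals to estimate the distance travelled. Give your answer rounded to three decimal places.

Δu = (5 − 3.5)/9 = 1/6.
Midpoints: 43/12, 3.75, 47/12, 49/12, 4.25, 53/12, 55/12, 4.75, 59/12.
h(43/12) = 48/67, h(3.75) = 16/23, h(47/12) = 48/71, h(49/12) = 48/73, h(4.25) = 0.64, h(53/12) = 48/77, h(55/12) = 48/79, h(4.75) = 16/27, h(59/12) = 48/83.
Sum = Δu · [h(43/12) + h(3.75) + h(47/12) + ...].
Sum ≈ 0.965.

0.965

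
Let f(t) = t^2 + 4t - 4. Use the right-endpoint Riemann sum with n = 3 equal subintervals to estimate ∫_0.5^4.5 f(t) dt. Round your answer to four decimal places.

Δt = (4.5 − 0.5)/3 = 4/3.
Right endpoints: 11/6, 19/6, 4.5.
f(11/6) = 241/36, f(19/6) = 673/36, f(4.5) = 34.25.
Sum = Δt · [f(11/6) + f(19/6) + f(4.5)].
Sum ≈ 79.5185.

79.5185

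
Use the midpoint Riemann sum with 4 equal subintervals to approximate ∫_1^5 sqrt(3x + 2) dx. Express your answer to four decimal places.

13.1043

Δx = (5 − 1)/4 = 1.
Midpoints: 1.5, 2.5, 3.5, 4.5.
f(1.5) ≈ 2.5495, f(2.5) ≈ 3.0822, f(3.5) ≈ 3.5355, f(4.5) ≈ 3.9370.
Sum = Δx · [f(1.5) + f(2.5) + f(3.5) + f(4.5)].
Sum ≈ 13.1043.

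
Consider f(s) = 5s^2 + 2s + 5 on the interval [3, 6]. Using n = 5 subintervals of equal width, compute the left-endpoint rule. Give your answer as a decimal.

315.6

Δs = (6 − 3)/5 = 0.6.
Left endpoints: 3, 3.6, 4.2, 4.8, 5.4.
f(3) = 56, f(3.6) = 77, f(4.2) = 101.6, f(4.8) = 129.8, f(5.4) = 161.6.
Sum = Δs · [f(3) + f(3.6) + f(4.2) + f(4.8) + f(5.4)].
Sum = 315.6.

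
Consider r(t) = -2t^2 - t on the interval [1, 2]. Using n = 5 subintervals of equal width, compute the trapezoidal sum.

Δt = (2 − 1)/5 = 0.2.
r(1) = -3, r(1.2) = -4.08, r(1.4) = -5.32, r(1.6) = -6.72, r(1.8) = -8.28, r(2) = -10.
T_5 = (Δt/2)·[r(t_0) + 2r(t_1) + ... + 2r(t_{4}) + r(t_5)].
Sum = -6.18.

-6.18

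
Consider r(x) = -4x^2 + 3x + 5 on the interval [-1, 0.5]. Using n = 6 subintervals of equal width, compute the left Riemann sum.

3.875

Δx = (0.5 − (-1))/6 = 0.25.
Left endpoints: -1, -0.75, -0.5, -0.25, 0, 0.25.
r(-1) = -2, r(-0.75) = 0.5, r(-0.5) = 2.5, r(-0.25) = 4, r(0) = 5, r(0.25) = 5.5.
Sum = Δx · [r(-1) + r(-0.75) + r(-0.5) + ...].
Sum = 3.875.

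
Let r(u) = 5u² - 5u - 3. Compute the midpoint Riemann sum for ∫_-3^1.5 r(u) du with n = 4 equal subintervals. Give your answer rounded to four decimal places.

Δu = (1.5 − (-3))/4 = 1.125.
Midpoints: -2.4375, -1.3125, -0.1875, 0.9375.
r(-2.4375) = 38.89453125, r(-1.3125) = 12.17578125, r(-0.1875) = -1.88671875, r(0.9375) = -3.29296875.
Sum = Δu · [r(-2.4375) + r(-1.3125) + r(-0.1875) + r(0.9375)].
Sum ≈ 51.6270.

51.6270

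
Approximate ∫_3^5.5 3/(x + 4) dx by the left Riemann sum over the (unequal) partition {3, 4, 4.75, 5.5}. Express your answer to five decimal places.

0.96696

Subinterval widths: 1, 0.75, 0.75.
Left endpoints: 3, 4, 4.75.
f(3) = 3/7, f(4) = 0.375, f(4.75) = 12/35.
Sum = Σ Δx_i · f(x_i).
Sum ≈ 0.96696.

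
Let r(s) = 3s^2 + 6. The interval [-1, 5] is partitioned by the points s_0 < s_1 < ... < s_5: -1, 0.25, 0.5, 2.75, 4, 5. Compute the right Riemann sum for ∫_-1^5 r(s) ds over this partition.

Subinterval widths: 1.25, 0.25, 2.25, 1.25, 1.
Right endpoints: 0.25, 0.5, 2.75, 4, 5.
r(0.25) = 6.1875, r(0.5) = 6.75, r(2.75) = 28.6875, r(4) = 54, r(5) = 81.
Sum = Σ Δs_i · r(s_i).
Sum = 222.46875.

222.46875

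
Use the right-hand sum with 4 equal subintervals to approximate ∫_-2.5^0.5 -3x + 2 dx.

Δx = (0.5 − (-2.5))/4 = 0.75.
Right endpoints: -1.75, -1, -0.25, 0.5.
f(-1.75) = 7.25, f(-1) = 5, f(-0.25) = 2.75, f(0.5) = 0.5.
Sum = Δx · [f(-1.75) + f(-1) + f(-0.25) + f(0.5)].
Sum = 11.625.

11.625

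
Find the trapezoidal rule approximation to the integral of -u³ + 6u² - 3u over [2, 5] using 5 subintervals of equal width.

49.44

Δu = (5 − 2)/5 = 0.6.
f(2) = 10, f(2.6) = 15.184, f(3.2) = 19.072, f(3.8) = 20.368, f(4.4) = 17.776, f(5) = 10.
T_5 = (Δu/2)·[f(u_0) + 2f(u_1) + ... + 2f(u_{4}) + f(u_5)].
Sum = 49.44.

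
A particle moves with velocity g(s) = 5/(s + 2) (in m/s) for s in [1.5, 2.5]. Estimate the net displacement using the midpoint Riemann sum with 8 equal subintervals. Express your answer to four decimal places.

Δs = (2.5 − 1.5)/8 = 0.125.
Midpoints: 1.5625, 1.6875, 1.8125, 1.9375, 2.0625, 2.1875, 2.3125, 2.4375.
g(1.5625) = 80/57, g(1.6875) = 80/59, g(1.8125) = 80/61, g(1.9375) = 80/63, g(2.0625) = 16/13, g(2.1875) = 80/67, g(2.3125) = 80/69, g(2.4375) = 80/71.
Sum = Δs · [g(1.5625) + g(1.6875) + g(1.8125) + ...].
Sum ≈ 1.2565.

1.2565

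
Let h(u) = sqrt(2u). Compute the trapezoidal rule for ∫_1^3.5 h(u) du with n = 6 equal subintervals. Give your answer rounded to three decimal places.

Δu = (3.5 − 1)/6 = 5/12.
h(1) ≈ 1.414, h(17/12) ≈ 1.683, h(11/6) ≈ 1.915, h(2.25) ≈ 2.121, h(8/3) ≈ 2.309, h(37/12) ≈ 2.483, h(3.5) ≈ 2.646.
T_6 = (Δu/2)·[h(u_0) + 2h(u_1) + ... + 2h(u_{5}) + h(u_6)].
Sum ≈ 5.226.

5.226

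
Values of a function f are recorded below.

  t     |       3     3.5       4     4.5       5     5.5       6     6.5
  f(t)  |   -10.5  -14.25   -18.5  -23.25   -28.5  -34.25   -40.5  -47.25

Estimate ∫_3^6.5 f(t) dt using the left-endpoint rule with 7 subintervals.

Δt = 0.5.
Sum = 0.5·[(-10.5) + (-14.25) + (-18.5) + (-23.25) + (-28.5) + (-34.25) + (-40.5)] = -84.875.

-84.875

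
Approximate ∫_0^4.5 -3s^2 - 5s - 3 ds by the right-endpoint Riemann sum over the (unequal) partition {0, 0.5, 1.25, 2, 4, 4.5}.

Subinterval widths: 0.5, 0.75, 0.75, 2, 0.5.
Right endpoints: 0.5, 1.25, 2, 4, 4.5.
f(0.5) = -6.25, f(1.25) = -13.9375, f(2) = -25, f(4) = -71, f(4.5) = -86.25.
Sum = Σ Δs_i · f(s_i).
Sum = -217.453125.

-217.453125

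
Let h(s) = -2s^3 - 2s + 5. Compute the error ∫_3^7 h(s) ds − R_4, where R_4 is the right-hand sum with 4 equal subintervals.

340

Exact integral: ∫_3^7 h(s) ds = -1180.
R_4 = -1520.
Error = -1180 − (-1520) = 340.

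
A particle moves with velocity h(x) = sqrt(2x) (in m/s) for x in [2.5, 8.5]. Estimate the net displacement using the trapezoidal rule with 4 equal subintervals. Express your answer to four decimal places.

19.5994

Δx = (8.5 − 2.5)/4 = 1.5.
h(2.5) ≈ 2.2361, h(4) ≈ 2.8284, h(5.5) ≈ 3.3166, h(7) ≈ 3.7417, h(8.5) ≈ 4.1231.
T_4 = (Δx/2)·[h(x_0) + 2h(x_1) + 2h(x_2) + 2h(x_3) + h(x_4)].
Sum ≈ 19.5994.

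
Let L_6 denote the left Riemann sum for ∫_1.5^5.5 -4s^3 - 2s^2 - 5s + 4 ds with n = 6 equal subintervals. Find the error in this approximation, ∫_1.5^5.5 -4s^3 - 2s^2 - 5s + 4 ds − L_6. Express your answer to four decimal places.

Exact integral: ∫_1.5^5.5 f(s) ds ≈ -1072.666667.
L_6 ≈ -843.037037.
Error ≈ -1072.666667 − (-843.037037) ≈ -229.6296.

-229.6296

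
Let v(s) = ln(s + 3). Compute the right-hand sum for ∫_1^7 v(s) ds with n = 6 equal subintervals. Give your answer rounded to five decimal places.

11.92636

Δs = (7 − 1)/6 = 1.
Right endpoints: 2, 3, 4, 5, 6, 7.
v(2) ≈ 1.60944, v(3) ≈ 1.79176, v(4) ≈ 1.94591, v(5) ≈ 2.07944, v(6) ≈ 2.19722, v(7) ≈ 2.30259.
Sum = Δs · [v(2) + v(3) + v(4) + ...].
Sum ≈ 11.92636.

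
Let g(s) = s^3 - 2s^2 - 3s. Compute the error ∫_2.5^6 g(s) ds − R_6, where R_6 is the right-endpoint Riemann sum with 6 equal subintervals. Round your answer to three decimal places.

-40.160

Exact integral: ∫_2.5^6 g(s) ds ≈ 136.02604.
R_6 ≈ 176.18591.
Error ≈ 136.02604 − 176.18591 ≈ -40.160.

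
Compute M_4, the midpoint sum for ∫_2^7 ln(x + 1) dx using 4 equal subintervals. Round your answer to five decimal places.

8.35306

Δx = (7 − 2)/4 = 1.25.
Midpoints: 2.625, 3.875, 5.125, 6.375.
f(2.625) ≈ 1.28785, f(3.875) ≈ 1.58412, f(5.125) ≈ 1.81238, f(6.375) ≈ 1.99810.
Sum = Δx · [f(2.625) + f(3.875) + f(5.125) + f(6.375)].
Sum ≈ 8.35306.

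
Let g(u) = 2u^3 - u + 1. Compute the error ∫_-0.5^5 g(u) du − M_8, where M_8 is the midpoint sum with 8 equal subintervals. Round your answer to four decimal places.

Exact integral: ∫_-0.5^5 g(u) du = 305.59375.
M_8 ≈ 302.669189.
Error ≈ 305.59375 − 302.669189 ≈ 2.9246.

2.9246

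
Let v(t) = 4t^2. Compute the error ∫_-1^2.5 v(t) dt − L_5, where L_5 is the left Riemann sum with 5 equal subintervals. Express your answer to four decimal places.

6.2067

Exact integral: ∫_-1^2.5 v(t) dt ≈ 22.166667.
L_5 = 15.96.
Error ≈ 22.166667 − 15.96 ≈ 6.2067.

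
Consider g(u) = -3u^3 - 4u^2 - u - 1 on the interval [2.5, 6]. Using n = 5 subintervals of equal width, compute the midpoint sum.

-1222.2065625

Δu = (6 − 2.5)/5 = 0.7.
Midpoints: 2.85, 3.55, 4.25, 4.95, 5.65.
g(2.85) = -105.787375, g(3.55) = -189.176625, g(4.25) = -307.796875, g(4.95) = -467.822125, g(5.65) = -675.426375.
Sum = Δu · [g(2.85) + g(3.55) + g(4.25) + g(4.95) + g(5.65)].
Sum = -1222.2065625.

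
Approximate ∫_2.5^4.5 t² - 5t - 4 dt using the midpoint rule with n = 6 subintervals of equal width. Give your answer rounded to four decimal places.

Δt = (4.5 − 2.5)/6 = 1/3.
Midpoints: 8/3, 3, 10/3, 11/3, 4, 13/3.
f(8/3) = -92/9, f(3) = -10, f(10/3) = -86/9, f(11/3) = -80/9, f(4) = -8, f(13/3) = -62/9.
Sum = Δt · [f(8/3) + f(3) + f(10/3) + ...].
Sum ≈ -17.8519.

-17.8519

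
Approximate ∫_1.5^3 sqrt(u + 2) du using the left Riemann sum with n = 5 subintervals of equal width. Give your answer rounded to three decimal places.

Δu = (3 − 1.5)/5 = 0.3.
Left endpoints: 1.5, 1.8, 2.1, 2.4, 2.7.
f(1.5) ≈ 1.871, f(1.8) ≈ 1.949, f(2.1) ≈ 2.025, f(2.4) ≈ 2.098, f(2.7) ≈ 2.168.
Sum = Δu · [f(1.5) + f(1.8) + f(2.1) + f(2.4) + f(2.7)].
Sum ≈ 3.033.

3.033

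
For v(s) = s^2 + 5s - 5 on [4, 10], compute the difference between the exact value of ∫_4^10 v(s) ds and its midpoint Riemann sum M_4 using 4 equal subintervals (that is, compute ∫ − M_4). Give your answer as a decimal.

Exact integral: ∫_4^10 v(s) ds = 492.
M_4 = 490.875.
Error = 492 − 490.875 = 1.125.

1.125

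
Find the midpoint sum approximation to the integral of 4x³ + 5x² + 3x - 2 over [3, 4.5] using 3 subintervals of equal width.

448.25

Δx = (4.5 − 3)/3 = 0.5.
Midpoints: 3.25, 3.75, 4.25.
f(3.25) = 197.875, f(3.75) = 290.5, f(4.25) = 408.125.
Sum = Δx · [f(3.25) + f(3.75) + f(4.25)].
Sum = 448.25.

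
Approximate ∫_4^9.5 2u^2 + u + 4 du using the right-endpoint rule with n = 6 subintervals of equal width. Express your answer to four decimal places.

660.1655

Δu = (9.5 − 4)/6 = 11/12.
Right endpoints: 59/12, 35/6, 6.75, 23/3, 103/12, 9.5.
f(59/12) = 4123/72, f(35/6) = 701/9, f(6.75) = 101.875, f(23/3) = 1163/9, f(103/12) = 11515/72, f(9.5) = 194.
Sum = Δu · [f(59/12) + f(35/6) + f(6.75) + ...].
Sum ≈ 660.1655.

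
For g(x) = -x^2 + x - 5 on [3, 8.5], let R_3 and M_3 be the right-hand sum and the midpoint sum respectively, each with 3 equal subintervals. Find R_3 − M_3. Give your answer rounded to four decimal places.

R_3 ≈ -247.601852.
M_3 ≈ -190.042824.
R_3 − M_3 ≈ -57.5590.

-57.5590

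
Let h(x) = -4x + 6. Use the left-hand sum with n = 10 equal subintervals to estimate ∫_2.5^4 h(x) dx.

Δx = (4 − 2.5)/10 = 0.15.
Left endpoints: 2.5, 2.65, 2.8, 2.95, 3.1, 3.25, 3.4, 3.55, 3.7, 3.85.
h(2.5) = -4, h(2.65) = -4.6, h(2.8) = -5.2, h(2.95) = -5.8, h(3.1) = -6.4, h(3.25) = -7, h(3.4) = -7.6, h(3.55) = -8.2, h(3.7) = -8.8, h(3.85) = -9.4.
Sum = Δx · [h(2.5) + h(2.65) + h(2.8) + ...].
Sum = -10.05.

-10.05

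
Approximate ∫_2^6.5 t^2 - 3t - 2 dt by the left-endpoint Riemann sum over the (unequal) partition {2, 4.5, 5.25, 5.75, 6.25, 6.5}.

Subinterval widths: 2.5, 0.75, 0.5, 0.5, 0.25.
Left endpoints: 2, 4.5, 5.25, 5.75, 6.25.
f(2) = -4, f(4.5) = 4.75, f(5.25) = 9.8125, f(5.75) = 13.8125, f(6.25) = 18.3125.
Sum = Σ Δt_i · f(t_i).
Sum = 9.953125.

9.953125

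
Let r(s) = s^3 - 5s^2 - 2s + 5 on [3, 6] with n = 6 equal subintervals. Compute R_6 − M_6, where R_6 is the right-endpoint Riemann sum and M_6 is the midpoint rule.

13.59375

R_6 = -10.1875.
M_6 = -23.78125.
R_6 − M_6 = 13.59375.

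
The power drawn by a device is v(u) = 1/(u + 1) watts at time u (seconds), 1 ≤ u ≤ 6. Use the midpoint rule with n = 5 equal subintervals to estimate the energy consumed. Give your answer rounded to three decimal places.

Δu = (6 − 1)/5 = 1.
Midpoints: 1.5, 2.5, 3.5, 4.5, 5.5.
v(1.5) = 0.4, v(2.5) = 2/7, v(3.5) = 2/9, v(4.5) = 2/11, v(5.5) = 2/13.
Sum = Δu · [v(1.5) + v(2.5) + v(3.5) + v(4.5) + v(5.5)].
Sum ≈ 1.244.

1.244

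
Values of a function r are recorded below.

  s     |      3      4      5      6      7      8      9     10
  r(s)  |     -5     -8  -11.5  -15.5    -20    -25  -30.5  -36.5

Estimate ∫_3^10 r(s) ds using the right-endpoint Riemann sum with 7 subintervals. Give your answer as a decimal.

Δs = 1.
Sum = 1·[(-8) + (-11.5) + (-15.5) + (-20) + (-25) + (-30.5) + (-36.5)] = -147.

-147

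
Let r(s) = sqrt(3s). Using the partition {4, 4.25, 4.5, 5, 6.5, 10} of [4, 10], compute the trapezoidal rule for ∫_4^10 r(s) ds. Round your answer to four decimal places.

Subinterval widths: 0.25, 0.25, 0.5, 1.5, 3.5.
r(4) ≈ 3.4641, r(4.25) ≈ 3.5707, r(4.5) ≈ 3.6742, r(5) ≈ 3.8730, r(6.5) ≈ 4.4159, r(10) ≈ 5.4772.
On each subinterval the trapezoid contributes (Δs_i/2)·[r(s_{i-1}) + r(s_i)].
Sum ≈ 27.2014.

27.2014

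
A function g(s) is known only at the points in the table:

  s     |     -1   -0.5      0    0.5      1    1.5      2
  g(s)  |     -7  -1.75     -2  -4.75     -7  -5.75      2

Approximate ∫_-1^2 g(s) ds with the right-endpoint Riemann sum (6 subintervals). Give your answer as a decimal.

-9.625

Δs = 0.5.
Sum = 0.5·[(-1.75) + (-2) + (-4.75) + (-7) + (-5.75) + 2] = -9.625.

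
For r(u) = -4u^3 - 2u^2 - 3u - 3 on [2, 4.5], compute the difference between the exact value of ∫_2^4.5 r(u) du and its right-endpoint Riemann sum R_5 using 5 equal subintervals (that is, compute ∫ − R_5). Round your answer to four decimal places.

97.3958

Exact integral: ∫_2^4.5 r(u) du ≈ -481.354167.
R_5 = -578.75.
Error ≈ -481.354167 − (-578.75) ≈ 97.3958.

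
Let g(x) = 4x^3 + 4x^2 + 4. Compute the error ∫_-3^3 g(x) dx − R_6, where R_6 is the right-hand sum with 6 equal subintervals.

Exact integral: ∫_-3^3 g(x) dx = 96.
R_6 = 208.
Error = 96 − 208 = -112.

-112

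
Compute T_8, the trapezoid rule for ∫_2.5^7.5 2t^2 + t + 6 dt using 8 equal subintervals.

Δt = (7.5 − 2.5)/8 = 0.625.
f(2.5) = 21, f(3.125) = 28.65625, f(3.75) = 37.875, f(4.375) = 48.65625, f(5) = 61, f(5.625) = 74.90625, f(6.25) = 90.375, f(6.875) = 107.40625, f(7.5) = 126.
T_8 = (Δt/2)·[f(t_0) + 2f(t_1) + ... + 2f(t_{7}) + f(t_8)].
Sum = 326.484375.

326.484375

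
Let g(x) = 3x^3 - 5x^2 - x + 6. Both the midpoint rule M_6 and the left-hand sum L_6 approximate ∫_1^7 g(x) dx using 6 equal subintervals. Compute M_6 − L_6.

M_6 = 1226.5.
L_6 = 883.
M_6 − L_6 = 343.5.

343.5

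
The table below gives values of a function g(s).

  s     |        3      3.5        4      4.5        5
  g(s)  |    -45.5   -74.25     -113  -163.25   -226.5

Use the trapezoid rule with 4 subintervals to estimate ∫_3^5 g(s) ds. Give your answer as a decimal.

-243.25

Δs = 0.5.
T_4 = (0.5/2)·[(-45.5) + 2·(-74.25) + 2·(-113) + 2·(-163.25) + (-226.5)] = -243.25.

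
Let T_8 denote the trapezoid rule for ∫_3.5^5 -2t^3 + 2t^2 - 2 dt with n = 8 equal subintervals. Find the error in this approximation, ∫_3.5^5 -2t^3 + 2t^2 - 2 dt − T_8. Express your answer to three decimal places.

0.207

Exact integral: ∫_3.5^5 f(t) dt = -185.71875.
T_8 ≈ -185.92529.
Error ≈ -185.71875 − (-185.92529) ≈ 0.207.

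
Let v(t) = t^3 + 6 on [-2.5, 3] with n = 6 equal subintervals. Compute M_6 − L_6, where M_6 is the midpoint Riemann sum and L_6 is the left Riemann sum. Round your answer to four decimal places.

M_6 ≈ 43.195530.
L_6 ≈ 24.525608.
M_6 − L_6 ≈ 18.6699.

18.6699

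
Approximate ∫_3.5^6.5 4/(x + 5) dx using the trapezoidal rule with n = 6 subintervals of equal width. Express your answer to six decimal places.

Δx = (6.5 − 3.5)/6 = 0.5.
f(3.5) = 8/17, f(4) = 4/9, f(4.5) = 8/19, f(5) = 0.4, f(5.5) = 8/21, f(6) = 4/11, f(6.5) = 8/23.
T_6 = (Δx/2)·[f(x_0) + 2f(x_1) + ... + 2f(x_{5}) + f(x_6)].
Sum ≈ 1.209646.

1.209646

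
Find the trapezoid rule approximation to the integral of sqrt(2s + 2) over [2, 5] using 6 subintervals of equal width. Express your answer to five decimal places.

Δs = (5 − 2)/6 = 0.5.
f(2) ≈ 2.44949, f(2.5) ≈ 2.64575, f(3) ≈ 2.82843, f(3.5) ≈ 3.00000, f(4) ≈ 3.16228, f(4.5) ≈ 3.31662, f(5) ≈ 3.46410.
T_6 = (Δs/2)·[f(s_0) + 2f(s_1) + ... + 2f(s_{5}) + f(s_6)].
Sum ≈ 8.95494.

8.95494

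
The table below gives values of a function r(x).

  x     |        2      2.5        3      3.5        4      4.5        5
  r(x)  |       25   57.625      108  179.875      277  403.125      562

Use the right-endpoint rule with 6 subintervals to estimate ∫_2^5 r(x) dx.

793.8125

Δx = 0.5.
Sum = 0.5·[57.625 + 108 + 179.875 + 277 + 403.125 + 562] = 793.8125.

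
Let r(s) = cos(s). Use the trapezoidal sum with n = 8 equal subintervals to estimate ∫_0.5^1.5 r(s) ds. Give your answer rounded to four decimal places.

0.5174

Δs = (1.5 − 0.5)/8 = 0.125.
r(0.5) ≈ 0.8776, r(0.625) ≈ 0.8110, r(0.75) ≈ 0.7317, r(0.875) ≈ 0.6410, r(1) ≈ 0.5403, r(1.125) ≈ 0.4312, r(1.25) ≈ 0.3153, r(1.375) ≈ 0.1945, r(1.5) ≈ 0.0707.
T_8 = (Δs/2)·[r(s_0) + 2r(s_1) + ... + 2r(s_{7}) + r(s_8)].
Sum ≈ 0.5174.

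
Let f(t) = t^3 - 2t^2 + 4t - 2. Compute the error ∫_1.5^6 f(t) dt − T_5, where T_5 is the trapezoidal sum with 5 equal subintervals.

-5.619375

Exact integral: ∫_1.5^6 f(t) dt = 239.484375.
T_5 = 245.10375.
Error = 239.484375 − 245.10375 = -5.619375.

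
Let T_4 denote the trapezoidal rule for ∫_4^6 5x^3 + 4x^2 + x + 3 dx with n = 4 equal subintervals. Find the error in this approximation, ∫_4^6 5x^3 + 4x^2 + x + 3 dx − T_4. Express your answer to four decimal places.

-6.5833

Exact integral: ∫_4^6 f(x) dx ≈ 1518.666667.
T_4 = 1525.25.
Error ≈ 1518.666667 − 1525.25 ≈ -6.5833.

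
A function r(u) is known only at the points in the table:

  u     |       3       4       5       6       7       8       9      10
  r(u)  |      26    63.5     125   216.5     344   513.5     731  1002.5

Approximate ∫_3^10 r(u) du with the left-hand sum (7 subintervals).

Δu = 1.
Sum = 1·[26 + 63.5 + 125 + 216.5 + 344 + 513.5 + 731] = 2019.5.

2019.5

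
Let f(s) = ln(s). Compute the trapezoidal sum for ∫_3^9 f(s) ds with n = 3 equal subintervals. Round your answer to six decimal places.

10.406533

Δs = (9 − 3)/3 = 2.
f(3) ≈ 1.098612, f(5) ≈ 1.609438, f(7) ≈ 1.945910, f(9) ≈ 2.197225.
T_3 = (Δs/2)·[f(s_0) + 2f(s_1) + 2f(s_2) + f(s_3)].
Sum ≈ 10.406533.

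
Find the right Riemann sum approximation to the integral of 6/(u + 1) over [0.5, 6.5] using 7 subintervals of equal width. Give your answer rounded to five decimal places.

Δu = (6.5 − 0.5)/7 = 6/7.
Right endpoints: 19/14, 31/14, 43/14, 55/14, 67/14, 79/14, 6.5.
f(19/14) = 28/11, f(31/14) = 28/15, f(43/14) = 28/19, f(55/14) = 28/23, f(67/14) = 28/27, f(79/14) = 28/31, f(6.5) = 0.8.
Sum = Δu · [f(19/14) + f(31/14) + f(43/14) + ...].
Sum ≈ 8.43725.

8.43725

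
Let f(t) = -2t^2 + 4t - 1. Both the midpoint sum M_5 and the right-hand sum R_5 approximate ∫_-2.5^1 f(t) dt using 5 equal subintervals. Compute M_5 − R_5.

M_5 = -24.7975.
R_5 = -17.08.
M_5 − R_5 = -7.7175.

-7.7175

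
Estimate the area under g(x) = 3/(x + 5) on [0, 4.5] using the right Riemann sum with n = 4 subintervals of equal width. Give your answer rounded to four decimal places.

1.7748

Δx = (4.5 − 0)/4 = 1.125.
Right endpoints: 1.125, 2.25, 3.375, 4.5.
g(1.125) = 24/49, g(2.25) = 12/29, g(3.375) = 24/67, g(4.5) = 6/19.
Sum = Δx · [g(1.125) + g(2.25) + g(3.375) + g(4.5)].
Sum ≈ 1.7748.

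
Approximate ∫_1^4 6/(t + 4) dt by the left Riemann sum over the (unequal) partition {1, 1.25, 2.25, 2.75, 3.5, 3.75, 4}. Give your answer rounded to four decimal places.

Subinterval widths: 0.25, 1, 0.5, 0.75, 0.25, 0.25.
Left endpoints: 1, 1.25, 2.25, 2.75, 3.5, 3.75.
f(1) = 1.2, f(1.25) = 8/7, f(2.25) = 0.96, f(2.75) = 8/9, f(3.5) = 0.8, f(3.75) = 24/31.
Sum = Σ Δt_i · f(t_i).
Sum ≈ 2.9831.

2.9831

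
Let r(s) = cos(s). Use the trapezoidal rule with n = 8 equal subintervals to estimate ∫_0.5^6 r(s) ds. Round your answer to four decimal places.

Δs = (6 − 0.5)/8 = 0.6875.
r(0.5) ≈ 0.8776, r(1.1875) ≈ 0.3740, r(1.875) ≈ -0.2995, r(2.5625) ≈ -0.8370, r(3.25) ≈ -0.9941, r(3.9375) ≈ -0.6996, r(4.625) ≈ -0.0873, r(5.3125) ≈ 0.5647, r(6) ≈ 0.9602.
T_8 = (Δs/2)·[r(s_0) + 2r(s_1) + ... + 2r(s_{7}) + r(s_8)].
Sum ≈ -0.7287.

-0.7287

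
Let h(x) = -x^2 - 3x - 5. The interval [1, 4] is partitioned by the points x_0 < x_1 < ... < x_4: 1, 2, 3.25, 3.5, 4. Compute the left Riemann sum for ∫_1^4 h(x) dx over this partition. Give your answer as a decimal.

Subinterval widths: 1, 1.25, 0.25, 0.5.
Left endpoints: 1, 2, 3.25, 3.5.
h(1) = -9, h(2) = -15, h(3.25) = -25.3125, h(3.5) = -27.75.
Sum = Σ Δx_i · h(x_i).
Sum = -47.953125.

-47.953125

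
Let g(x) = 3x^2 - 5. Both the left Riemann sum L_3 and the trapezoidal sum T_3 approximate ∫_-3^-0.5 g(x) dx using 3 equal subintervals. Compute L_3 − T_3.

L_3 ≈ 26.1805556.
T_3 ≈ 15.2430556.
L_3 − T_3 = 10.9375.

10.9375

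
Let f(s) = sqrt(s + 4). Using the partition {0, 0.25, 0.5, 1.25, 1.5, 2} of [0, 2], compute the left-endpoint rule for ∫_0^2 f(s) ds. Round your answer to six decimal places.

4.351804

Subinterval widths: 0.25, 0.25, 0.75, 0.25, 0.5.
Left endpoints: 0, 0.25, 0.5, 1.25, 1.5.
f(0) ≈ 2.000000, f(0.25) ≈ 2.061553, f(0.5) ≈ 2.121320, f(1.25) ≈ 2.291288, f(1.5) ≈ 2.345208.
Sum = Σ Δs_i · f(s_i).
Sum ≈ 4.351804.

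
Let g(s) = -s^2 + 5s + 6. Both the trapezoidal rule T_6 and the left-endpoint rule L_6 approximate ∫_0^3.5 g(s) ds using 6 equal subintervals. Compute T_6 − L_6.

1.53125

T_6 ≈ 37.134838.
L_6 ≈ 35.603588.
T_6 − L_6 = 1.53125.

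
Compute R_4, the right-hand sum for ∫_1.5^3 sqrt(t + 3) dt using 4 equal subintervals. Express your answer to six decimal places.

3.495160

Δt = (3 − 1.5)/4 = 0.375.
Right endpoints: 1.875, 2.25, 2.625, 3.
f(1.875) ≈ 2.207940, f(2.25) ≈ 2.291288, f(2.625) ≈ 2.371708, f(3) ≈ 2.449490.
Sum = Δt · [f(1.875) + f(2.25) + f(2.625) + f(3)].
Sum ≈ 3.495160.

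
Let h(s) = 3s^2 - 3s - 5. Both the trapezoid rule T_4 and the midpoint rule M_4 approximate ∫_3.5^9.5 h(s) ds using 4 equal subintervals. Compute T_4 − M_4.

10.125

T_4 = 674.25.
M_4 = 664.125.
T_4 − M_4 = 10.125.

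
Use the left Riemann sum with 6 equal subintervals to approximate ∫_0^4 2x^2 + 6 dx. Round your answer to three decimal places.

Δx = (4 − 0)/6 = 2/3.
Left endpoints: 0, 2/3, 4/3, 2, 8/3, 10/3.
f(0) = 6, f(2/3) = 62/9, f(4/3) = 86/9, f(2) = 14, f(8/3) = 182/9, f(10/3) = 254/9.
Sum = Δx · [f(0) + f(2/3) + f(4/3) + ...].
Sum ≈ 56.593.

56.593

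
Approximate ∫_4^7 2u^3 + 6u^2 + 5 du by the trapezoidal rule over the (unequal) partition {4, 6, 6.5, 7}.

1695.375

Subinterval widths: 2, 0.5, 0.5.
f(4) = 229, f(6) = 653, f(6.5) = 807.75, f(7) = 985.
On each subinterval the trapezoid contributes (Δu_i/2)·[f(u_{i-1}) + f(u_i)].
Sum = 1695.375.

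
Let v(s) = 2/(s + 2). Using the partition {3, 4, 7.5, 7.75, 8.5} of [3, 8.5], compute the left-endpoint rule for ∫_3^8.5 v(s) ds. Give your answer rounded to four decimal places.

1.7731

Subinterval widths: 1, 3.5, 0.25, 0.75.
Left endpoints: 3, 4, 7.5, 7.75.
v(3) = 0.4, v(4) = 1/3, v(7.5) = 4/19, v(7.75) = 8/39.
Sum = Σ Δs_i · v(s_i).
Sum ≈ 1.7731.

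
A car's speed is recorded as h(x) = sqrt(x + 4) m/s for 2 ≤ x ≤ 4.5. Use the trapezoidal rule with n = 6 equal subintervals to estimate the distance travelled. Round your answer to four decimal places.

Δx = (4.5 − 2)/6 = 5/12.
h(2) ≈ 2.4495, h(29/12) ≈ 2.5331, h(17/6) ≈ 2.6141, h(3.25) ≈ 2.6926, h(11/3) ≈ 2.7689, h(49/12) ≈ 2.8431, h(4.5) ≈ 2.9155.
T_6 = (Δx/2)·[h(x_0) + 2h(x_1) + ... + 2h(x_{5}) + h(x_6)].
Sum ≈ 6.7226.

6.7226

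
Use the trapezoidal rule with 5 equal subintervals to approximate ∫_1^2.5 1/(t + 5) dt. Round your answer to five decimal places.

Δt = (2.5 − 1)/5 = 0.3.
f(1) = 1/6, f(1.3) = 10/63, f(1.6) = 5/33, f(1.9) = 10/69, f(2.2) = 5/36, f(2.5) = 2/15.
T_5 = (Δt/2)·[f(t_0) + 2f(t_1) + ... + 2f(t_{4}) + f(t_5)].
Sum ≈ 0.22322.

0.22322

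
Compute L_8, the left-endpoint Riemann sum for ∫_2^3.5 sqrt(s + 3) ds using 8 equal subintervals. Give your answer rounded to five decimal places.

3.56485

Δs = (3.5 − 2)/8 = 0.1875.
Left endpoints: 2, 2.1875, 2.375, 2.5625, 2.75, 2.9375, 3.125, 3.3125.
f(2) ≈ 2.23607, f(2.1875) ≈ 2.27761, f(2.375) ≈ 2.31840, f(2.5625) ≈ 2.35850, f(2.75) ≈ 2.39792, f(2.9375) ≈ 2.43670, f(3.125) ≈ 2.47487, f(3.3125) ≈ 2.51247.
Sum = Δs · [f(2) + f(2.1875) + f(2.375) + ...].
Sum ≈ 3.56485.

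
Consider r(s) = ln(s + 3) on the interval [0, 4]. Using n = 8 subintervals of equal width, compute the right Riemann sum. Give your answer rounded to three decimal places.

Δs = (4 − 0)/8 = 0.5.
Right endpoints: 0.5, 1, 1.5, 2, 2.5, 3, 3.5, 4.
r(0.5) ≈ 1.253, r(1) ≈ 1.386, r(1.5) ≈ 1.504, r(2) ≈ 1.609, r(2.5) ≈ 1.705, r(3) ≈ 1.792, r(3.5) ≈ 1.872, r(4) ≈ 1.946.
Sum = Δs · [r(0.5) + r(1) + r(1.5) + ...].
Sum ≈ 6.533.

6.533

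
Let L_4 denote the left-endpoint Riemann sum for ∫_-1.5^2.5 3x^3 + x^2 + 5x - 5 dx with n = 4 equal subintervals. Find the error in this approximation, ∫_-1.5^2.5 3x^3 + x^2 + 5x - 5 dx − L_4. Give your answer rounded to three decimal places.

Exact integral: ∫_-1.5^2.5 f(x) dx ≈ 21.83333.
L_4 = -15.
Error ≈ 21.83333 − (-15) ≈ 36.833.

36.833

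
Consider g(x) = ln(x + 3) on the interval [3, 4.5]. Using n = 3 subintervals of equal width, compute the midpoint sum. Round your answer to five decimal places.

2.86156

Δx = (4.5 − 3)/3 = 0.5.
Midpoints: 3.25, 3.75, 4.25.
g(3.25) ≈ 1.83258, g(3.75) ≈ 1.90954, g(4.25) ≈ 1.98100.
Sum = Δx · [g(3.25) + g(3.75) + g(4.25)].
Sum ≈ 2.86156.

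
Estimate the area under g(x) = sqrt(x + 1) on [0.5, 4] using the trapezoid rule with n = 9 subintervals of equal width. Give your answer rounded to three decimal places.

Δx = (4 − 0.5)/9 = 7/18.
g(0.5) ≈ 1.225, g(8/9) ≈ 1.374, g(23/18) ≈ 1.509, g(5/3) ≈ 1.633, g(37/18) ≈ 1.748, g(22/9) ≈ 1.856, g(17/6) ≈ 1.958, g(29/9) ≈ 2.055, g(65/18) ≈ 2.147, g(4) ≈ 2.236.
T_9 = (Δx/2)·[g(x_0) + 2g(x_1) + ... + 2g(x_{8}) + g(x_9)].
Sum ≈ 6.226.

6.226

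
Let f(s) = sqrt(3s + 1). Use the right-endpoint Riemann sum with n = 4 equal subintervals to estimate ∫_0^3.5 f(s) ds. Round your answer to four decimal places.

9.4274

Δs = (3.5 − 0)/4 = 0.875.
Right endpoints: 0.875, 1.75, 2.625, 3.5.
f(0.875) ≈ 1.9039, f(1.75) ≈ 2.5000, f(2.625) ≈ 2.9791, f(3.5) ≈ 3.3912.
Sum = Δs · [f(0.875) + f(1.75) + f(2.625) + f(3.5)].
Sum ≈ 9.4274.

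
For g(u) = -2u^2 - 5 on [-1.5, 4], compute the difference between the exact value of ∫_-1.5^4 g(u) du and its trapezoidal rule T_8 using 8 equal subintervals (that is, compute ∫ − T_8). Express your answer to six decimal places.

0.866536

Exact integral: ∫_-1.5^4 g(u) du ≈ -72.41666667.
T_8 ≈ -73.28320312.
Error ≈ -72.41666667 − (-73.28320312) ≈ 0.866536.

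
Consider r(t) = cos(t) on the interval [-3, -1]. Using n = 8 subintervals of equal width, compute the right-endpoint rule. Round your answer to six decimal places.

Δt = (-1 − (-3))/8 = 0.25.
Right endpoints: -2.75, -2.5, -2.25, -2, -1.75, -1.5, -1.25, -1.
r(-2.75) ≈ -0.924302, r(-2.5) ≈ -0.801144, r(-2.25) ≈ -0.628174, r(-2) ≈ -0.416147, r(-1.75) ≈ -0.178246, r(-1.5) ≈ 0.070737, r(-1.25) ≈ 0.315322, r(-1) ≈ 0.540302.
Sum = Δt · [r(-2.75) + r(-2.5) + r(-2.25) + ...].
Sum ≈ -0.505413.

-0.505413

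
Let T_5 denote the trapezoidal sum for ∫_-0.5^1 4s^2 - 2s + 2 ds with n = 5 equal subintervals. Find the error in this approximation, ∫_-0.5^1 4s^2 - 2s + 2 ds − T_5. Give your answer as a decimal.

Exact integral: ∫_-0.5^1 f(s) ds = 3.75.
T_5 = 3.84.
Error = 3.75 − 3.84 = -0.09.

-0.09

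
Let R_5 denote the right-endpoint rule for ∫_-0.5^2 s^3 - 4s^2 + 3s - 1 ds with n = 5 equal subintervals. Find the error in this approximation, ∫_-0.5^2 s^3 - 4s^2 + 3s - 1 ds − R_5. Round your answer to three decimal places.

Exact integral: ∫_-0.5^2 f(s) ds ≈ -3.72396.
R_5 = -3.75.
Error ≈ -3.72396 − (-3.75) ≈ 0.026.

0.026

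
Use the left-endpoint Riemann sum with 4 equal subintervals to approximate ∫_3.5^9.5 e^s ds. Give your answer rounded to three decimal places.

Δs = (9.5 − 3.5)/4 = 1.5.
Left endpoints: 3.5, 5, 6.5, 8.
f(3.5) ≈ 33.115, f(5) ≈ 148.413, f(6.5) ≈ 665.142, f(8) ≈ 2980.958.
Sum = Δs · [f(3.5) + f(5) + f(6.5) + f(8)].
Sum ≈ 5741.442.

5741.442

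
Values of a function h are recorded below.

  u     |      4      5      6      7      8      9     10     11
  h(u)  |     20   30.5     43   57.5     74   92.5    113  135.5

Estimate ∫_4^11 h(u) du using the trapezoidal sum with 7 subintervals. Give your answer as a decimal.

488.25

Δu = 1.
T_7 = (1/2)·[20 + 2·30.5 + 2·43 + 2·57.5 + 2·74 + 2·92.5 + 2·113 + 135.5] = 488.25.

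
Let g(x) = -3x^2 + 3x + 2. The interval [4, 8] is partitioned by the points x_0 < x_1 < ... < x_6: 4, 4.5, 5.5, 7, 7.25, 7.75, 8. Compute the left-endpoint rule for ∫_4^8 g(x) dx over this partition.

Subinterval widths: 0.5, 1, 1.5, 0.25, 0.5, 0.25.
Left endpoints: 4, 4.5, 5.5, 7, 7.25, 7.75.
g(4) = -34, g(4.5) = -45.25, g(5.5) = -72.25, g(7) = -124, g(7.25) = -133.9375, g(7.75) = -154.9375.
Sum = Σ Δx_i · g(x_i).
Sum = -307.328125.

-307.328125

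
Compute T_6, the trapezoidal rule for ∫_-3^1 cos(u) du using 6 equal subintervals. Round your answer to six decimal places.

0.945926

Δu = (1 − (-3))/6 = 2/3.
f(-3) ≈ -0.989992, f(-7/3) ≈ -0.690758, f(-5/3) ≈ -0.095724, f(-1) ≈ 0.540302, f(-1/3) ≈ 0.944957, f(1/3) ≈ 0.944957, f(1) ≈ 0.540302.
T_6 = (Δu/2)·[f(u_0) + 2f(u_1) + ... + 2f(u_{5}) + f(u_6)].
Sum ≈ 0.945926.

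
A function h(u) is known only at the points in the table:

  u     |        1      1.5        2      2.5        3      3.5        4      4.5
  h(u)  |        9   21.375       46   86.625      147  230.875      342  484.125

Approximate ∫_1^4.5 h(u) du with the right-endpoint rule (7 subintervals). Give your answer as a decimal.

679

Δu = 0.5.
Sum = 0.5·[21.375 + 46 + 86.625 + 147 + 230.875 + 342 + 484.125] = 679.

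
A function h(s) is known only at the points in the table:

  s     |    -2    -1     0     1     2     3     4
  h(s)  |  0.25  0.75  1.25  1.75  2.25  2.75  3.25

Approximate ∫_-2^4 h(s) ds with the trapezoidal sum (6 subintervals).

10.5

Δs = 1.
T_6 = (1/2)·[0.25 + 2·0.75 + 2·1.25 + 2·1.75 + 2·2.25 + 2·2.75 + 3.25] = 10.5.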